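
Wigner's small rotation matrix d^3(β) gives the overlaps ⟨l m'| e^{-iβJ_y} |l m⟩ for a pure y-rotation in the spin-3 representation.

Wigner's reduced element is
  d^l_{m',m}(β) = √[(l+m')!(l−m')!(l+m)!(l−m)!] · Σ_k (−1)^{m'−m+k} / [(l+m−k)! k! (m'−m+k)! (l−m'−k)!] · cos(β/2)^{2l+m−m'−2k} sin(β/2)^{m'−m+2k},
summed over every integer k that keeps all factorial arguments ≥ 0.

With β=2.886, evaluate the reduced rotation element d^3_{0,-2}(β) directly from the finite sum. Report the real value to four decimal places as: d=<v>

d^3_{0,-2}(β=2.886) via Wigner's sum:
c=cos(2.886/2)=0.127449, s=sin(2.886/2)=0.991845; N=√[6·6·1·120]=65.726707
k∈{0,1} keeps every argument non-negative
  k=0: (−1)^2·65.7267/(12)·0.1274^4·0.9918^2 = +0.001422
  k=1: (−1)^3·65.7267/(12)·0.1274^2·0.9918^4 = -0.086101
d^3_{0,-2}(2.886) = +0.001422 -0.086101 = -0.084679

d=-0.0847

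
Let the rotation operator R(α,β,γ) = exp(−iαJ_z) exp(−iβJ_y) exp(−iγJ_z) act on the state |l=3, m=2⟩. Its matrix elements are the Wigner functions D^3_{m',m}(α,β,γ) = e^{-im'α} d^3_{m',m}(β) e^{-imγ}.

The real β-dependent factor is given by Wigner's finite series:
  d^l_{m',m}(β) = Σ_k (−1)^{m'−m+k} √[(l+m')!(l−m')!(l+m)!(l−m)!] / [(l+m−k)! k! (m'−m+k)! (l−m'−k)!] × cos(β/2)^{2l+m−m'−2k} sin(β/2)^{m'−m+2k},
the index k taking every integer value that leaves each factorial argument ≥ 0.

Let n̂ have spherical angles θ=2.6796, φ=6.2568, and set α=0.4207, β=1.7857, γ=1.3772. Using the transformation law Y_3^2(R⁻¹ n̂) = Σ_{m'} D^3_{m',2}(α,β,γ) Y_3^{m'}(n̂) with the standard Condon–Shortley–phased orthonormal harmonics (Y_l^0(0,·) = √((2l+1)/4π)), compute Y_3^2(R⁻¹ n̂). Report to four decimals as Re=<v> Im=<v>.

Re=-0.3916 Im=0.0361

Need the full column D^3_{m',2} for m'=−3..3 at α=0.4207, β=1.7857, γ=1.3772.
cos(β/2)=0.627195, sin(β/2)=0.778862
d^3_{-3,2}: single k=5 term ⇒ +0.440334;  D = +0.034529-0.438978i
d^3_{-2,2}: k∈[4..5] ⇒ +0.723799 -0.223236 = +0.500563;  D = -0.167971-0.471539i
d^3_{-1,2}: k∈[3..4] ⇒ +0.737258 -0.568468 = +0.168790;  D = -0.116638-0.122007i
d^3_{0,2}: k∈[2..3] ⇒ +0.514153 -0.792882 = -0.278729;  D = +0.258096+0.105246i
d^3_{1,2}: k∈[1..2] ⇒ +0.239041 -0.737258 = -0.498217;  D = +0.497937-0.016691i
d^3_{2,2}: k∈[0..1] ⇒ +0.060872 -0.469355 = -0.408483;  D = +0.367067-0.179222i
d^3_{3,2}: single k=0 term ⇒ -0.185161;  D = +0.118701-0.142108i
Y_3^{m'}(θ=2.6796,φ=6.2568) and Σ D·Y over m':
  (+0.0345-0.4390i)·(+0.0368+0.0029i)  (-0.1680-0.4715i)·(-0.1815-0.0096i)  (-0.1166-0.1220i)·(+0.4330+0.0114i)  (+0.2581+0.1052i)·(-0.3363+0.0000i)  (+0.4979-0.0167i)·(-0.4330+0.0114i)  (+0.3671-0.1792i)·(-0.1815+0.0096i)  (+0.1187-0.1421i)·(-0.0368+0.0029i)
Y_3^2(R⁻¹ n̂) = -0.391631+0.036129i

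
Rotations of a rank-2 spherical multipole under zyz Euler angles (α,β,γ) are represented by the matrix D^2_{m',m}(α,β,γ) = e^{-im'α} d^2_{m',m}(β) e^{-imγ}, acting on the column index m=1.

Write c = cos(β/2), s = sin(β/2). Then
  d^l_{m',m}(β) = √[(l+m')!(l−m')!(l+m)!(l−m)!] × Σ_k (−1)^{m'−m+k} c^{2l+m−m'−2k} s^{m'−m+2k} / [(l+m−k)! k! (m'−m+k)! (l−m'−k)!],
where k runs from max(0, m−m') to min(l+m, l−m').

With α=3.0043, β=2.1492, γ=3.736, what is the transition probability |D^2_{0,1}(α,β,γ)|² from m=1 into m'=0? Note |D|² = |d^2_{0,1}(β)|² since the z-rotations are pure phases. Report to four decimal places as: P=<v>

First d^2_{0,1}(β=2.1492), then the phase factors e^{-i(0)α} and e^{-i(1)γ}:
With c≡cos(β/2)=0.476084 and s≡sin(β/2)=0.879400, N=[2·2·6·1]^{1/2}=4.898979
k∈{1,2} keeps every argument non-negative
  k=1: (−1)^0·4.8990/(2)·0.4761^3·0.8794^1 = +0.232441
  k=2: (−1)^1·4.8990/(2)·0.4761^1·0.8794^3 = -0.793082
d^2_{0,1}(2.1492) = +0.232441 -0.793082 = -0.560641
|D^2_{0,1}|² = |d^2_{0,1}(β)|² = (-0.560641)² = 0.314319 (the z-rotation phases have unit modulus)

P=0.3143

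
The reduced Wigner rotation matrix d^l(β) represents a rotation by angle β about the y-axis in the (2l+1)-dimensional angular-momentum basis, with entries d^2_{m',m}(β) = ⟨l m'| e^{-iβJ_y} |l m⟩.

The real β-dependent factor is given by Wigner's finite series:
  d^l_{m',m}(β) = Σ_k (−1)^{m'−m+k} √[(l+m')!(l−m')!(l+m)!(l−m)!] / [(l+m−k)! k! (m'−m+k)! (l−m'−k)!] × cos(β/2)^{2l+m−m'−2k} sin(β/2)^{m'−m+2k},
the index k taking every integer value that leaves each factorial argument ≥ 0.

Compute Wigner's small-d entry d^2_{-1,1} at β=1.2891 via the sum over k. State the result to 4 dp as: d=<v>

d^2_{-1,1}(β=1.2891) via Wigner's sum:
c=cos(1.2891/2)=0.799370, s=sin(1.2891/2)=0.600839; N=√[1·6·6·1]=6.000000
The bounds max(0,m−m')=2 and min(l+m,l−m')=3 give 2 terms
  k=2: (−1)^0·6.0000/(2)·0.7994^2·0.6008^2 = +0.692043
  k=3: (−1)^1·6.0000/(6)·0.7994^0·0.6008^4 = -0.130326
d^2_{-1,1}(1.2891) = +0.692043 -0.130326 = +0.561717

d=0.5617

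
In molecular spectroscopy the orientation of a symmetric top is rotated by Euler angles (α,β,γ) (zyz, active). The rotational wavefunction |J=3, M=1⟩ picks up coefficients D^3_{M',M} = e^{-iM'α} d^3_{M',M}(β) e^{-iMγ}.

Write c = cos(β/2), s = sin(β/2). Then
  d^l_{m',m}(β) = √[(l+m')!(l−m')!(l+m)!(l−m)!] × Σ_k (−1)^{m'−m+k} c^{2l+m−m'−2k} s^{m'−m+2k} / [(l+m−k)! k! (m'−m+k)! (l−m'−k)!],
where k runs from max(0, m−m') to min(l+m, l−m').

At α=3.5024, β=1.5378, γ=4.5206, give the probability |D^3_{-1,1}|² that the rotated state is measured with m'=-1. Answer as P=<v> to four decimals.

P=0.0062

D^3_{-1,1}(3.5024,1.5378,4.5206) = e^{-i·-1·3.5024}·d^3_{-1,1}(1.5378)·e^{-i·1·4.5206}. Compute d first:
With c≡cos(β/2)=0.718676 and s≡sin(β/2)=0.695345, N=[2·24·24·2]^{1/2}=48.000000
k: max(0,(1)−(-1))=2 … min(3+(1),3−(-1))=4
  k=2: (−1)^0·48.0000/(8)·0.7187^4·0.6953^2 = +0.773900
  k=3: (−1)^1·48.0000/(6)·0.7187^2·0.6953^4 = -0.965957
  k=4: (−1)^2·48.0000/(48)·0.7187^0·0.6953^6 = +0.113032
d^3_{-1,1}(1.5378) = +0.773900 -0.965957 +0.113032 = -0.079025
|D^3_{-1,1}|² = |d^3_{-1,1}(β)|² = (-0.079025)² = 0.006245 (the z-rotation phases have unit modulus)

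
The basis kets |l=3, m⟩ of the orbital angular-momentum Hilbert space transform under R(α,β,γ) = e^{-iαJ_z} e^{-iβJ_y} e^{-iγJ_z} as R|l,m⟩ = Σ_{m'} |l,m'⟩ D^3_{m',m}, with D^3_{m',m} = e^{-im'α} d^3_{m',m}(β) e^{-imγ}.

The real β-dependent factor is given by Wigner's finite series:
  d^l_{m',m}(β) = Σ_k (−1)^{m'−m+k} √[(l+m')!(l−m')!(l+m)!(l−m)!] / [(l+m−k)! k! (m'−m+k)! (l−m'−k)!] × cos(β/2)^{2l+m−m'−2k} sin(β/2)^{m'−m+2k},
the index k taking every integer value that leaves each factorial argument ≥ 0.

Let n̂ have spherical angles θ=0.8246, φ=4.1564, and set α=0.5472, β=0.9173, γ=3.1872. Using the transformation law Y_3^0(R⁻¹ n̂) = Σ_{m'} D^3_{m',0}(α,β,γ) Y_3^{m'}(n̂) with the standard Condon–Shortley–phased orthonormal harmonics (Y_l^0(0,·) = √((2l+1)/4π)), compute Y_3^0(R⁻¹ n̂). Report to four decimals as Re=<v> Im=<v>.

Re=0.1182 Im=0.0000

Need the full column D^3_{m',0} for m'=−3..3 at α=0.5472, β=0.9173, γ=3.1872.
cos(β/2)=0.896651, sin(β/2)=0.442738
d^3_{-3,0}: single k=3 term ⇒ +0.279786;  D = -0.019793+0.279085i
d^3_{-2,0}: k∈[2..3] ⇒ +0.693982 -0.169198 = +0.524784;  D = +0.240655+0.466351i
d^3_{-1,0}: k∈[1..3] ⇒ +0.888904 -0.650164 +0.052838 = +0.291578;  D = +0.249003+0.151708i
d^3_{0,0}: k∈[0..3] ⇒ +0.519686 -1.140328 +0.278020 -0.007531 = -0.350154;  D = -0.350154+0.000000i
d^3_{1,0}: k∈[0..2] ⇒ -0.888904 +0.650164 -0.052838 = -0.291578;  D = -0.249003+0.151708i
d^3_{2,0}: k∈[0..1] ⇒ +0.693982 -0.169198 = +0.524784;  D = +0.240655-0.466351i
d^3_{3,0}: single k=0 term ⇒ -0.279786;  D = +0.019793+0.279085i
Y_3^{m'}(θ=0.8246,φ=4.1564) and Σ D·Y over m':
  (-0.0198+0.2791i)·(+0.1644+0.0160i)  (+0.2407+0.4664i)·(-0.1657-0.3354i)  (+0.2490+0.1517i)·(-0.1633+0.2629i)  (-0.3502+0.0000i)·(-0.1763+0.0000i)  (-0.2490+0.1517i)·(+0.1633+0.2629i)  (+0.2407-0.4664i)·(-0.1657+0.3354i)  (+0.0198+0.2791i)·(-0.1644+0.0160i)
Y_3^0(R⁻¹ n̂) = +0.118227-0.000000i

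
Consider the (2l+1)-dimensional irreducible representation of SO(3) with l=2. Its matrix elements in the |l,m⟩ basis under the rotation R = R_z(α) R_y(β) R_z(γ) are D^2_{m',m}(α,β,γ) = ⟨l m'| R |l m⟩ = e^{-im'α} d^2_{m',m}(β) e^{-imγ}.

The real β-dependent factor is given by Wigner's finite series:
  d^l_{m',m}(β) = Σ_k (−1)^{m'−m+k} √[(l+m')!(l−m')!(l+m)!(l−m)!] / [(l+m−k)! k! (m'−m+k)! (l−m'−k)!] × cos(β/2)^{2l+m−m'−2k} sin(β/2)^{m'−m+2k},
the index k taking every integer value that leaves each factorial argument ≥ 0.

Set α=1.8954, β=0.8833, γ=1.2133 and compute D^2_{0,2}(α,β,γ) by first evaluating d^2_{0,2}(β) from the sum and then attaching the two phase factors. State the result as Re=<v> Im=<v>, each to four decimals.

First d^2_{0,2}(β=0.8833), then the phase factors e^{-i(0)α} and e^{-i(2)γ}:
With c≡cos(β/2)=0.904048 and s≡sin(β/2)=0.427432, N=[2·2·24·1]^{1/2}=9.797959
Admissible k: 2..2 (factorial args all ≥0)
  k=2: (−1)^0·9.7980/(4)·0.9040^2·0.4274^2 = +0.365756
d^2_{0,2}(0.8833) = +0.365756
Attach z-rotation phases: D = e^{-i(0)(1.8954)}·(+0.365756)·e^{-i(2)(1.2133)} = -0.276182-0.239794i

Re=-0.2762 Im=-0.2398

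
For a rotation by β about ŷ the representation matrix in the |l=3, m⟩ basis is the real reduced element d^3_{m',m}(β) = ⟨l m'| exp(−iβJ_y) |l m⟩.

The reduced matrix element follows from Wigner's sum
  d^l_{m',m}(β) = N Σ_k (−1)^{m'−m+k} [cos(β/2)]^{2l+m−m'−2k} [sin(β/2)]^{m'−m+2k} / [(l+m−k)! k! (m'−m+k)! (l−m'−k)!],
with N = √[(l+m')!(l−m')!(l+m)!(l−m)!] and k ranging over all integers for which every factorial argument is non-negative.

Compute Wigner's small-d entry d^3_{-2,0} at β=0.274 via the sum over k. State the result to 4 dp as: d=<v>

d=0.0965

d^3_{-2,0}(β=0.274) via Wigner's sum:
c=cos(0.274/2)=0.990630, s=sin(0.274/2)=0.136572; N=√[1·120·6·6]=65.726707
Admissible k: 2..3 (factorial args all ≥0)
  k=2: (−1)^0·65.7267/(12)·0.9906^4·0.1366^2 = +0.098385
  k=3: (−1)^1·65.7267/(12)·0.9906^2·0.1366^4 = -0.001870
d^3_{-2,0}(0.274) = +0.098385 -0.001870 = +0.096515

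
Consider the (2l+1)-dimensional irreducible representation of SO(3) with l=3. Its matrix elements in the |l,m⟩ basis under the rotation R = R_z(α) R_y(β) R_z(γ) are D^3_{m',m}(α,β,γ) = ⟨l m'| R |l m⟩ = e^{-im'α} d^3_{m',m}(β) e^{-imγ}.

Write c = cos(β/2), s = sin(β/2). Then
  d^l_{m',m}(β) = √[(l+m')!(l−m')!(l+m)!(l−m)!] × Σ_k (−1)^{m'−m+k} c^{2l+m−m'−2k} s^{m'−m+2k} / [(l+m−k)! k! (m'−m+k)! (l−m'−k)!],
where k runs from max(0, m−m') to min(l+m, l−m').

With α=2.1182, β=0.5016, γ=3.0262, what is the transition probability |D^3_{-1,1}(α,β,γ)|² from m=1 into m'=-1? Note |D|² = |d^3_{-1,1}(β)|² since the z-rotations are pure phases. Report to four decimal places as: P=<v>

P=0.0883

D^3_{-1,1}(2.1182,0.5016,3.0262) = e^{-i·-1·2.1182}·d^3_{-1,1}(0.5016)·e^{-i·1·3.0262}. Compute d first:
c=cos(0.5016/2)=0.968714, s=sin(0.5016/2)=0.248179; N=√[2·24·24·2]=48.000000
k∈{2,3,4} keeps every argument non-negative
  k=2: (−1)^0·48.0000/(8)·0.9687^4·0.2482^2 = +0.325435
  k=3: (−1)^1·48.0000/(6)·0.9687^2·0.2482^4 = -0.028480
  k=4: (−1)^2·48.0000/(48)·0.9687^0·0.2482^6 = +0.000234
d^3_{-1,1}(0.5016) = +0.325435 -0.028480 +0.000234 = +0.297188
|D^3_{-1,1}|² = |d^3_{-1,1}(β)|² = (+0.297188)² = 0.088321 (the z-rotation phases have unit modulus)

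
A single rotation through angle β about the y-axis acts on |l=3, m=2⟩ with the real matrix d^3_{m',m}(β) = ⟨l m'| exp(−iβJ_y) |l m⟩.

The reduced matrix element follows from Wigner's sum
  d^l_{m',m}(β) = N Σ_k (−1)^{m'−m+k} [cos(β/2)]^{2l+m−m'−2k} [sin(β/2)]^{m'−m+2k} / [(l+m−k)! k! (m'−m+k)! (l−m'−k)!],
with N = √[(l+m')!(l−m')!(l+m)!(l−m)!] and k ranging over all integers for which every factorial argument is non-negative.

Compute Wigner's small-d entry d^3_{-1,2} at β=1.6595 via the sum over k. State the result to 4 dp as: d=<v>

d=0.3147

d^3_{-1,2}(β=1.6595) via Wigner's sum:
With c≡cos(β/2)=0.675060 and s≡sin(β/2)=0.737763, N=[2·24·120·1]^{1/2}=75.894664
k: max(0,(2)−(-1))=3 … min(3+(2),3−(-1))=4
  k=3: (−1)^0·75.8947/(12)·0.6751^3·0.7378^3 = +0.781281
  k=4: (−1)^1·75.8947/(24)·0.6751^1·0.7378^5 = -0.466580
d^3_{-1,2}(1.6595) = +0.781281 -0.466580 = +0.314702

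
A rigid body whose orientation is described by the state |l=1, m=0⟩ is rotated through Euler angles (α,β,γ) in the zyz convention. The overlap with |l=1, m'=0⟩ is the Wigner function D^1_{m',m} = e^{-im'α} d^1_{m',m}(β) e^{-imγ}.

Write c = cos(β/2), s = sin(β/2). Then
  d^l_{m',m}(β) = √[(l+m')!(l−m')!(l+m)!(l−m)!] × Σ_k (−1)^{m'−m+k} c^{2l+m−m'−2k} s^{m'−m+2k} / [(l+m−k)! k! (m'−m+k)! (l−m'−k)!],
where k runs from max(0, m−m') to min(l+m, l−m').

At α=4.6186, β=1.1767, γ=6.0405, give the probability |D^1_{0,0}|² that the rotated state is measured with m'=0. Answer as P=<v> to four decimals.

First d^1_{0,0}(β=1.1767), then the phase factors e^{-i(0)α} and e^{-i(0)γ}:
With c≡cos(β/2)=0.831858 and s≡sin(β/2)=0.554989, N=[1·1·1·1]^{1/2}=1.000000
Admissible k: 0..1 (factorial args all ≥0)
  k=0: (−1)^0·1.0000/(1)·0.8319^2·0.5550^0 = +0.691987
  k=1: (−1)^1·1.0000/(1)·0.8319^0·0.5550^2 = -0.308013
d^1_{0,0}(1.1767) = +0.691987 -0.308013 = +0.383974
|D^1_{0,0}|² = |d^1_{0,0}(β)|² = (+0.383974)² = 0.147436 (the z-rotation phases have unit modulus)

P=0.1474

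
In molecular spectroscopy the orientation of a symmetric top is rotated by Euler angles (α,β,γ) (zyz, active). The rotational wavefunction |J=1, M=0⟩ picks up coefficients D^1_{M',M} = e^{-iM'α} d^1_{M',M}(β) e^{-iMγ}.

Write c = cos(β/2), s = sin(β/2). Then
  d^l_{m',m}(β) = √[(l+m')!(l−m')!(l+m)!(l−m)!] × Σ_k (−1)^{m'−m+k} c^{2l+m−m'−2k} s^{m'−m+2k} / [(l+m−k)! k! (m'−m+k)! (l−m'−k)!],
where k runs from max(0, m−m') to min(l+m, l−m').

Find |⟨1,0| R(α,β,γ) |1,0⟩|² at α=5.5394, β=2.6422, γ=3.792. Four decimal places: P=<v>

P=0.7707

Split into d^1_{0,0}(β=2.6422) × two z-phases.
c=cos(2.6422/2)=0.247110, s=sin(2.6422/2)=0.968988; N=√[1·1·1·1]=1.000000
k: max(0,(0)−(0))=0 … min(1+(0),1−(0))=1
  k=0: (−1)^0·1.0000/(1)·0.2471^2·0.9690^0 = +0.061063
  k=1: (−1)^1·1.0000/(1)·0.2471^0·0.9690^2 = -0.938937
d^1_{0,0}(2.6422) = +0.061063 -0.938937 = -0.877874
|D^1_{0,0}|² = |d^1_{0,0}(β)|² = (-0.877874)² = 0.770662 (the z-rotation phases have unit modulus)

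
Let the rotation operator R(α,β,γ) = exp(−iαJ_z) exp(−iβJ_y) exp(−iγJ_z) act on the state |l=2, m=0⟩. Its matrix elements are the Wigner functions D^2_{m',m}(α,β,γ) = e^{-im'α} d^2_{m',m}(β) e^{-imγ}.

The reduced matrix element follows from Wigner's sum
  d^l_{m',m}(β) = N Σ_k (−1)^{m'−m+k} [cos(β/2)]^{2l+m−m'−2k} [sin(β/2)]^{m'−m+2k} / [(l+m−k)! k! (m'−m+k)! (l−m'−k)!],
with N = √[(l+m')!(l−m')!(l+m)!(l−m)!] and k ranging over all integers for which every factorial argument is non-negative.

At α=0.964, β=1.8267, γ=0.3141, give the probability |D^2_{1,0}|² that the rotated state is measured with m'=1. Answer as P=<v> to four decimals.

P=0.0899

D^2_{1,0}(0.964,1.8267,0.3141) = e^{-i·1·0.964}·d^2_{1,0}(1.8267)·e^{-i·0·0.3141}. Compute d first:
Half-angle: c=0.611097, s=0.791555. N=√(6·1·2·2)=4.898979
k∈{0,1} keeps every argument non-negative
  k=0: (−1)^1·4.8990/(2)·0.6111^3·0.7916^1 = -0.442475
  k=1: (−1)^2·4.8990/(2)·0.6111^1·0.7916^3 = +0.742386
d^2_{1,0}(1.8267) = -0.442475 +0.742386 = +0.299912
|D^2_{1,0}|² = |d^2_{1,0}(β)|² = (+0.299912)² = 0.089947 (the z-rotation phases have unit modulus)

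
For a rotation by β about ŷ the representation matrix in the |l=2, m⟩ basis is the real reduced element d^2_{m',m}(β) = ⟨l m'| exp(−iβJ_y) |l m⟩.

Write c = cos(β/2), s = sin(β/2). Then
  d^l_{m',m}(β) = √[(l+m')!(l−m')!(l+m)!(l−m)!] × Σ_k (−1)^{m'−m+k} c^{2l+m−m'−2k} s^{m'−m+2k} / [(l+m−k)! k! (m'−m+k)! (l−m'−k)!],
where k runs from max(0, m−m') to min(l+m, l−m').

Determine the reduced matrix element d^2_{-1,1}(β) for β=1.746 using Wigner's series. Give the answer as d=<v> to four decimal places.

d^2_{-1,1}(β=1.746) via Wigner's sum:
Half-angle: c=0.642531, s=0.766260. N=√(1·6·6·1)=6.000000
The bounds max(0,m−m')=2 and min(l+m,l−m')=3 give 2 terms
  k=2: (−1)^0·6.0000/(2)·0.6425^2·0.7663^2 = +0.727212
  k=3: (−1)^1·6.0000/(6)·0.6425^0·0.7663^4 = -0.344750
d^2_{-1,1}(1.746) = +0.727212 -0.344750 = +0.382462

d=0.3825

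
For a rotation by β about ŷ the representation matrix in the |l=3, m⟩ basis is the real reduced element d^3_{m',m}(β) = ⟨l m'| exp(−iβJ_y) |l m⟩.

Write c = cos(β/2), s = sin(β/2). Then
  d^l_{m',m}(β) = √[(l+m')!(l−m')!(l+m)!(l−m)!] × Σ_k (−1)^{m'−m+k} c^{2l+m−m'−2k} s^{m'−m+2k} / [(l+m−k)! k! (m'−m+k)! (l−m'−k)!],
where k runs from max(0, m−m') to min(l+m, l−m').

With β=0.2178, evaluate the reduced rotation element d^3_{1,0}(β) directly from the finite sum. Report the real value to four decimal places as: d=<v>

d=-0.3524

d^3_{1,0}(β=0.2178) via Wigner's sum:
c=cos(0.2178/2)=0.994076, s=sin(0.2178/2)=0.108685; N=√[24·2·6·6]=41.569219
k∈{0,1,2} keeps every argument non-negative
  k=0: (−1)^1·41.5692/(12)·0.9941^5·0.1087^1 = -0.365475
  k=1: (−1)^2·41.5692/(4)·0.9941^3·0.1087^3 = +0.013106
  k=2: (−1)^3·41.5692/(12)·0.9941^1·0.1087^5 = -0.000052
d^3_{1,0}(0.2178) = -0.365475 +0.013106 -0.000052 = -0.352421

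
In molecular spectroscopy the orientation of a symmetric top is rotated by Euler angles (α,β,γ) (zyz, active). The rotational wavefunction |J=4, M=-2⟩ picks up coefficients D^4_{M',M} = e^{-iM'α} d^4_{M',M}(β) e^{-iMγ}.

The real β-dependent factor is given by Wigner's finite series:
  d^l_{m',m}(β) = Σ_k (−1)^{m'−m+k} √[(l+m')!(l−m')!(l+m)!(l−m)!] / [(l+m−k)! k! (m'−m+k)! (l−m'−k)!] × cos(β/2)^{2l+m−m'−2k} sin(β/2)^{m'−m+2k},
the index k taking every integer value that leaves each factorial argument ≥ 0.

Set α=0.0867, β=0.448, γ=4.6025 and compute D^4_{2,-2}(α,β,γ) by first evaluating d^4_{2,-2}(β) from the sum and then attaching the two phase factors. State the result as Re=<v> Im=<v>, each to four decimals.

D^4_{2,-2}(0.0867,0.448,4.6025) = e^{-i·2·0.0867}·d^4_{2,-2}(0.448)·e^{-i·-2·4.6025}. Compute d first:
Half-angle: c=0.975017, s=0.222131. N=√(720·2·2·720)=1440.000000
k∈{0,1,2} keeps every argument non-negative
  k=0: (−1)^4·1440.0000/(96)·0.9750^4·0.2221^4 = +0.033005
  k=1: (−1)^5·1440.0000/(120)·0.9750^2·0.2221^6 = -0.001370
  k=2: (−1)^6·1440.0000/(1440)·0.9750^0·0.2221^8 = +0.000006
d^4_{2,-2}(0.448) = +0.033005 -0.001370 +0.000006 = +0.031640
Phases: e^{-i·(2)·0.0867}=+0.985004-0.172532i, e^{-i·(-2)·4.6025}=-0.975946+0.218013i ⇒ D=-0.029226+0.012122i

Re=-0.0292 Im=0.0121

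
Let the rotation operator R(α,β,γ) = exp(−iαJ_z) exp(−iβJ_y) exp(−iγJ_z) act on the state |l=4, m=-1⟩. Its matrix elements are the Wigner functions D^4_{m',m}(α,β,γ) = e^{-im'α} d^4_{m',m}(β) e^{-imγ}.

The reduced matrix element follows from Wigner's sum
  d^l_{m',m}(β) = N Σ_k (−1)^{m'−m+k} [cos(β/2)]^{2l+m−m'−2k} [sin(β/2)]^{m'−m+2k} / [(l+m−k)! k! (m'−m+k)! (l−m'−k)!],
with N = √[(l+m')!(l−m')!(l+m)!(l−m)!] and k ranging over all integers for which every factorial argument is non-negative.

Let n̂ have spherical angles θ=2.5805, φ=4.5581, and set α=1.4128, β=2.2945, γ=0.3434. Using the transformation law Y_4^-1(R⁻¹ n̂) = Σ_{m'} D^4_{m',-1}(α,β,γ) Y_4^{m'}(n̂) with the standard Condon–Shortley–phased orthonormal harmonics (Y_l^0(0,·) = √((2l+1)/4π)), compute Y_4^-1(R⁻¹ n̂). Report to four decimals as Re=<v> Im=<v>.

Need the full column D^4_{m',-1} for m'=−4..4 at α=1.4128, β=2.2945, γ=0.3434.
cos(β/2)=0.410996, sin(β/2)=0.911637
d^4_{-4,-1}: single k=3 term ⇒ +0.066489;  D = +0.063739-0.018922i
d^4_{-3,-1}: k∈[2..3] ⇒ +0.031794 -0.260710 = -0.228916;  D = +0.029809+0.226967i
d^4_{-2,-1}: k∈[1..3] ⇒ +0.007662 -0.188478 +0.618213 = +0.437396;  D = -0.437232-0.011986i
d^4_{-1,-1}: k∈[0..3] ⇒ +0.000814 -0.060084 +0.591234 -0.969633 = -0.437668;  D = +0.080681-0.430168i
d^4_{0,-1}: k∈[0..3] ⇒ -0.008076 +0.238408 -1.172976 +0.961849 = +0.019204;  D = +0.018083+0.006466i
d^4_{1,-1}: k∈[0..3] ⇒ +0.040056 -0.591234 +1.454449 -0.477063 = +0.426207;  D = +0.204857-0.373747i
d^4_{2,-1}: k∈[0..2] ⇒ -0.125652 +0.927319 -0.912490 = -0.110823;  D = +0.087590+0.067894i
d^4_{3,-1}: k∈[0..1] ⇒ +0.260710 -0.769622 = -0.508912;  D = +0.371181-0.348161i
d^4_{4,-1}: single k=0 term ⇒ -0.327127;  D = -0.183469-0.270835i
Y_4^{m'}(θ=2.5805,φ=4.5581) and Σ D·Y over m':
  (+0.0637-0.0189i)·(+0.0289+0.0205i)  (+0.0298+0.2270i)·(-0.0713+0.1429i)  (-0.4372-0.0120i)·(-0.3626-0.1156i)  (+0.0807-0.4302i)·(+0.0661-0.4250i)  (+0.0181+0.0065i)·(-0.0550+0.0000i)  (+0.2049-0.3737i)·(-0.0661-0.4250i)  (+0.0876+0.0679i)·(-0.3626+0.1156i)  (+0.3712-0.3482i)·(+0.0713+0.1429i)  (-0.1835-0.2708i)·(+0.0289-0.0205i)
Y_4^-1(R⁻¹ n̂) = -0.200305-0.072074i

Re=-0.2003 Im=-0.0721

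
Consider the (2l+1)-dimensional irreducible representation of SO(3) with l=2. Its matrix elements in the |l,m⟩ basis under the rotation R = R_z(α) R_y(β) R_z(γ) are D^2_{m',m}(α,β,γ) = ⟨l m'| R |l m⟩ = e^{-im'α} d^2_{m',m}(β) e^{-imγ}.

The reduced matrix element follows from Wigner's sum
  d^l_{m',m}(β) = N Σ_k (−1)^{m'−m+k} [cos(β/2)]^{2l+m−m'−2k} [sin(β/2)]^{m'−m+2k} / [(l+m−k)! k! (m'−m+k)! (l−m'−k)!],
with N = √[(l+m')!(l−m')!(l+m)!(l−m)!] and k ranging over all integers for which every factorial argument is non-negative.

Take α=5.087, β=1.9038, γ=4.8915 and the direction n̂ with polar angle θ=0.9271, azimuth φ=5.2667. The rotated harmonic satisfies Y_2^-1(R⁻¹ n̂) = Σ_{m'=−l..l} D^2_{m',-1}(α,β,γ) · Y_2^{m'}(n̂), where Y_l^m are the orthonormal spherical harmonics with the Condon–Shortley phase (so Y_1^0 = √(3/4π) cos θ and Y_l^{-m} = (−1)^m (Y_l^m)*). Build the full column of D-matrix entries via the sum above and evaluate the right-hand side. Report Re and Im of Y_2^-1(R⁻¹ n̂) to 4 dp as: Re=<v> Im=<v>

Re=-0.1216 Im=0.3324

Need the full column D^2_{m',-1} for m'=−2..2 at α=5.087, β=1.9038, γ=4.8915.
cos(β/2)=0.580137, sin(β/2)=0.814519
d^2_{-2,-1}: single k=1 term ⇒ +0.318069;  D = -0.254654+0.190578i
d^2_{-1,-1}: k∈[0..1] ⇒ +0.113272 -0.669861 = -0.556589;  D = +0.473420+0.292686i
d^2_{0,-1}: k∈[0..1] ⇒ -0.389554 +0.767909 = +0.378355;  D = +0.067406-0.372302i
d^2_{1,-1}: k∈[0..1] ⇒ +0.669861 -0.440155 = +0.229706;  D = +0.225330-0.044622i
d^2_{2,-1}: single k=0 term ⇒ -0.626995;  D = -0.338405-0.527830i
Y_2^{m'}(θ=0.9271,φ=5.2667) and Σ D·Y over m':
  (-0.2547+0.1906i)·(-0.1102+0.2212i)  (+0.4734+0.2927i)·(+0.1952+0.3153i)  (+0.0674-0.3723i)·(+0.0254+0.0000i)  (+0.2253-0.0446i)·(-0.1952+0.3153i)  (-0.3384-0.5278i)·(-0.1102-0.2212i)
Y_2^-1(R⁻¹ n̂) = -0.121648+0.332417i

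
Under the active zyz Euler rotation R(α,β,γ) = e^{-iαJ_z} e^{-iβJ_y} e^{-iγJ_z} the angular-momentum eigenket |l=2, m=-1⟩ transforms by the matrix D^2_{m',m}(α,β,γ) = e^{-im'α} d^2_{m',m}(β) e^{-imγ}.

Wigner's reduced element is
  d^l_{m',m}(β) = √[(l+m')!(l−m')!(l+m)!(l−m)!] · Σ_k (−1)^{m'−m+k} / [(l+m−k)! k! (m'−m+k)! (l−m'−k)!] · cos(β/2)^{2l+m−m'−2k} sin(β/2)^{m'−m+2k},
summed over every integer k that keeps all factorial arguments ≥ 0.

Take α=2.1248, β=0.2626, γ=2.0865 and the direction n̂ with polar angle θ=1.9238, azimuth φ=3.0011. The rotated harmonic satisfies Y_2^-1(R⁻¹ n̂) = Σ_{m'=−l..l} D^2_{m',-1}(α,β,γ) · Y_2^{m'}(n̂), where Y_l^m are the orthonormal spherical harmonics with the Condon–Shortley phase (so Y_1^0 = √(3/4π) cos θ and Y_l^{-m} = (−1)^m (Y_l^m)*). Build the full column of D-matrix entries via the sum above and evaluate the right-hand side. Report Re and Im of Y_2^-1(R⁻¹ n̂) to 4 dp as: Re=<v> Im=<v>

Need the full column D^2_{m',-1} for m'=−2..2 at α=2.1248, β=0.2626, γ=2.0865.
cos(β/2)=0.991393, sin(β/2)=0.130923
d^2_{-2,-1}: single k=1 term ⇒ +0.255143;  D = +0.254786+0.013494i
d^2_{-1,-1}: k∈[0..1] ⇒ +0.966012 -0.050541 = +0.915471;  D = -0.439775-0.802923i
d^2_{0,-1}: k∈[0..1] ⇒ -0.312485 +0.005450 = -0.307035;  D = +0.151413-0.267104i
d^2_{1,-1}: k∈[0..1] ⇒ +0.050541 -0.000294 = +0.050247;  D = +0.050210-0.001924i
d^2_{2,-1}: single k=0 term ⇒ -0.004450;  D = +0.002484+0.003692i
Y_2^{m'}(θ=1.9238,φ=3.0011) and Σ D·Y over m':
  (+0.2548+0.0135i)·(+0.3268+0.0943i)  (-0.4398-0.8029i)·(+0.2481+0.0351i)  (+0.1514-0.2671i)·(-0.2023+0.0000i)  (+0.0502-0.0019i)·(-0.2481+0.0351i)  (+0.0025+0.0037i)·(+0.3268-0.0943i)
Y_2^-1(R⁻¹ n̂) = -0.040831-0.128989i

Re=-0.0408 Im=-0.1290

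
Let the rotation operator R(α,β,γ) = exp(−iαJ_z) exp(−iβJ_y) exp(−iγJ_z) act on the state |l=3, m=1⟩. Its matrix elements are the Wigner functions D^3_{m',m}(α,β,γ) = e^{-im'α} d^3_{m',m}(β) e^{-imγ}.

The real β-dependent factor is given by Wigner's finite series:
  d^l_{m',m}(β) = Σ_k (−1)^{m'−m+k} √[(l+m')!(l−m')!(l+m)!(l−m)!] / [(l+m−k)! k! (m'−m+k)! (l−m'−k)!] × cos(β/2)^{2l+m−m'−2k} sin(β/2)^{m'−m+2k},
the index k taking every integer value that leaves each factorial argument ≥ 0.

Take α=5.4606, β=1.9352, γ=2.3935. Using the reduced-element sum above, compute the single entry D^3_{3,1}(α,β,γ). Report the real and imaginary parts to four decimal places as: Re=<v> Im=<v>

First d^3_{3,1}(β=1.9352), then the phase factors e^{-i(3)α} and e^{-i(1)γ}:
Half-angle: c=0.567278, s=0.823527. N=√(720·1·24·2)=185.903201
k∈{0} keeps every argument non-negative
  k=0: (−1)^2·185.9032/(48)·0.5673^4·0.8235^2 = +0.272009
d^3_{3,1}(1.9352) = +0.272009
Phases: e^{-i·(3)·5.4606}=-0.781433+0.623989i, e^{-i·(1)·2.3935}=-0.732988-0.680242i ⇒ D=+0.271260+0.020180i

Re=0.2713 Im=0.0202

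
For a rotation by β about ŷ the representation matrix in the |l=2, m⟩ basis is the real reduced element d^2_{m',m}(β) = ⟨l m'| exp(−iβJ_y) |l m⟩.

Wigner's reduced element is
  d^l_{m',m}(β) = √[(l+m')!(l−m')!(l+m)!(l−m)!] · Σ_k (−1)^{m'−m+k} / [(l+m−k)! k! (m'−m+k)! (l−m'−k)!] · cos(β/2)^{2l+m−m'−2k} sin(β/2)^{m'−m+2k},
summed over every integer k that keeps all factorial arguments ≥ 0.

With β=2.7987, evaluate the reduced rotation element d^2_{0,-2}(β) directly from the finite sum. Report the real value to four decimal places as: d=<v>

d^2_{0,-2}(β=2.7987) via Wigner's sum:
With c≡cos(β/2)=0.170608 and s≡sin(β/2)=0.985339, N=[2·2·1·24]^{1/2}=9.797959
The bounds max(0,m−m')=0 and min(l+m,l−m')=0 give 1 term
  k=0: (−1)^2·9.7980/(4)·0.1706^2·0.9853^2 = +0.069222
d^2_{0,-2}(2.7987) = +0.069222

d=0.0692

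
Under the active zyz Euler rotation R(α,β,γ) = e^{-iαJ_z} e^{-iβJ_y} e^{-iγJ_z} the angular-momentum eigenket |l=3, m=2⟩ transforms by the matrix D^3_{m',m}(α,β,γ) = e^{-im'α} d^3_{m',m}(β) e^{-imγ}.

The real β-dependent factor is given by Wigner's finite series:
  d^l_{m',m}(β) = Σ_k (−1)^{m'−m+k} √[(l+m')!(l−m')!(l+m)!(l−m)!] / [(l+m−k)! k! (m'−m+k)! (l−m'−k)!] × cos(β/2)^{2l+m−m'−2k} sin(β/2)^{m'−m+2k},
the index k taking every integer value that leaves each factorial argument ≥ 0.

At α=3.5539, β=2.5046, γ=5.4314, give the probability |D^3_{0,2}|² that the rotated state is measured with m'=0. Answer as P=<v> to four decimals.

P=0.1516

Split into d^3_{0,2}(β=2.5046) × two z-phases.
With c≡cos(β/2)=0.313139 and s≡sin(β/2)=0.949707, N=[6·6·120·1]^{1/2}=65.726707
The bounds max(0,m−m')=2 and min(l+m,l−m')=3 give 2 terms
  k=2: (−1)^0·65.7267/(12)·0.3131^4·0.9497^2 = +0.047499
  k=3: (−1)^1·65.7267/(12)·0.3131^2·0.9497^4 = -0.436912
d^3_{0,2}(2.5046) = +0.047499 -0.436912 = -0.389412
|D^3_{0,2}|² = |d^3_{0,2}(β)|² = (-0.389412)² = 0.151642 (the z-rotation phases have unit modulus)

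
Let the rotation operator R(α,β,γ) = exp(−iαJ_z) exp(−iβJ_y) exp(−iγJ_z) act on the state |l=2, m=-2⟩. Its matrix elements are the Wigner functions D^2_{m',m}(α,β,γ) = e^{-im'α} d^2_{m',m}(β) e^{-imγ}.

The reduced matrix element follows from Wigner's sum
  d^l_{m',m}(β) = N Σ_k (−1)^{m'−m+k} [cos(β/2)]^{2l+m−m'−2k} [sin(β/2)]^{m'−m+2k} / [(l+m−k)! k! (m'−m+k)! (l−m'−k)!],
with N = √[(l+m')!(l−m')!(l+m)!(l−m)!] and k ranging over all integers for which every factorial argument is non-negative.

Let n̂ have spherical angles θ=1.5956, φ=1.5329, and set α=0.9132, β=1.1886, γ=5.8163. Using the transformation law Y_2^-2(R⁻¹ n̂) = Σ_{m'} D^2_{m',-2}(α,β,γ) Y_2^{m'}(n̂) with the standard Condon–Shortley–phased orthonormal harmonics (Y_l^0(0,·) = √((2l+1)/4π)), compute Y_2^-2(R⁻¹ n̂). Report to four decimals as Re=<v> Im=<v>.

Need the full column D^2_{m',-2} for m'=−2..2 at α=0.9132, β=1.1886, γ=5.8163.
cos(β/2)=0.828541, sin(β/2)=0.559929
d^2_{-2,-2}: single k=0 term ⇒ +0.471254;  D = +0.295649+0.366977i
d^2_{-1,-2}: single k=0 term ⇒ -0.636949;  D = -0.636814+0.013101i
d^2_{0,-2}: single k=0 term ⇒ +0.527192;  D = +0.313578-0.423793i
d^2_{1,-2}: single k=0 term ⇒ -0.290899;  D = +0.079321+0.279876i
d^2_{2,-2}: single k=0 term ⇒ +0.098295;  D = -0.091231-0.036589i
Y_2^{m'}(θ=1.5956,φ=1.5329) and Σ D·Y over m':
  (+0.2956+0.3670i)·(-0.3849-0.0292i)  (-0.6368+0.0131i)·(-0.0007+0.0191i)  (+0.3136-0.4238i)·(-0.3148+0.0000i)  (+0.0793+0.2799i)·(+0.0007+0.0191i)  (-0.0912-0.0366i)·(-0.3849+0.0292i)
Y_2^-2(R⁻¹ n̂) = -0.170695-0.015547i

Re=-0.1707 Im=-0.0155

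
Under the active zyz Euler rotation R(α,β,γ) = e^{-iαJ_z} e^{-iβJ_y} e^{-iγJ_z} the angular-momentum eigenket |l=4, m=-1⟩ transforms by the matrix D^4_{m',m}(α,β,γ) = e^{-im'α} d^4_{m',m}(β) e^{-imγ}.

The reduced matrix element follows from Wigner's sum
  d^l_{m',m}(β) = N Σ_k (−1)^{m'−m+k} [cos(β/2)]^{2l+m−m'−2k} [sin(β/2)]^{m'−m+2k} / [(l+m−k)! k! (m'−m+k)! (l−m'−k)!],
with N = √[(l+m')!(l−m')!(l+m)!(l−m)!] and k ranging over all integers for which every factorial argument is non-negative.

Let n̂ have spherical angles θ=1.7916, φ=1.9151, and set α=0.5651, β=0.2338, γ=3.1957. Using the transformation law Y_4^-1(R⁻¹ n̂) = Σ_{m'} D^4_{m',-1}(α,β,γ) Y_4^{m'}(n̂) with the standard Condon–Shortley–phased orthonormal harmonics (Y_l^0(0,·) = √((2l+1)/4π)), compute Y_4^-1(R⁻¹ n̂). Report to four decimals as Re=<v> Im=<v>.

Re=-0.0674 Im=0.2038

Need the full column D^4_{m',-1} for m'=−4..4 at α=0.5651, β=0.2338, γ=3.1957.
cos(β/2)=0.993175, sin(β/2)=0.116634
d^4_{-4,-1}: single k=3 term ⇒ +0.011474;  D = +0.007768-0.008444i
d^4_{-3,-1}: k∈[2..3] ⇒ +0.103627 -0.002382 = +0.101246;  D = +0.017988-0.099635i
d^4_{-2,-1}: k∈[1..3] ⇒ +0.471674 -0.032524 +0.000299 = +0.439448;  D = -0.165645-0.407034i
d^4_{-1,-1}: k∈[0..3] ⇒ +0.946686 -0.195837 +0.005402 -0.000025 = +0.756226;  D = -0.615824-0.438906i
d^4_{0,-1}: k∈[0..3] ⇒ -0.497188 +0.041141 -0.000567 +0.000001 = -0.456613;  D = +0.455945+0.024694i
d^4_{1,-1}: k∈[0..3] ⇒ +0.130558 -0.005402 +0.000037 -0.000000 = +0.125194;  D = -0.109202+0.061225i
d^4_{2,-1}: k∈[0..2] ⇒ -0.021683 +0.000449 -0.000001 = -0.021236;  D = +0.010082-0.018690i
d^4_{3,-1}: k∈[0..1] ⇒ +0.002382 -0.000020 = +0.002362;  D = +0.000166+0.002356i
d^4_{4,-1}: single k=0 term ⇒ -0.000158;  D = -0.000094-0.000127i
Y_4^{m'}(θ=1.7916,φ=1.9151) and Σ D·Y over m':
  (+0.0078-0.0084i)·(+0.0772-0.3936i)  (+0.0180-0.0996i)·(-0.2187-0.1305i)  (-0.1656-0.4070i)·(+0.1633-0.1344i)  (-0.6158-0.4389i)·(-0.0909-0.2535i)  (+0.4559+0.0247i)·(+0.1736+0.0000i)  (-0.1092+0.0612i)·(+0.0909-0.2535i)  (+0.0101-0.0187i)·(+0.1633+0.1344i)  (+0.0002+0.0024i)·(+0.2187-0.1305i)  (-0.0001-0.0001i)·(+0.0772+0.3936i)
Y_4^-1(R⁻¹ n̂) = -0.067406+0.203845i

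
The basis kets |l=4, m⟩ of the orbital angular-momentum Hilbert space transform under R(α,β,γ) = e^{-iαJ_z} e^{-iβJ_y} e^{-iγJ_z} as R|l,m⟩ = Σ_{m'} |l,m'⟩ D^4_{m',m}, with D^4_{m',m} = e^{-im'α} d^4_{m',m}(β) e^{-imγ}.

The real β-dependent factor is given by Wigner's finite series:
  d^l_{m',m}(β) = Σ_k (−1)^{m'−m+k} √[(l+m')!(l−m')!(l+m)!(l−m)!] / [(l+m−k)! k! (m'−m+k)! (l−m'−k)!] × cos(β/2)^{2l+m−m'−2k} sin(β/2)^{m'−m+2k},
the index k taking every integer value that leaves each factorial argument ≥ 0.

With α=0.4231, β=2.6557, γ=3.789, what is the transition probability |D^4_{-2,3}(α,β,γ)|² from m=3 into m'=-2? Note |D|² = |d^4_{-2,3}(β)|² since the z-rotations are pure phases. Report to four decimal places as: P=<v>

D^4_{-2,3}(0.4231,2.6557,3.789) = e^{-i·-2·0.4231}·d^4_{-2,3}(2.6557)·e^{-i·3·3.789}. Compute d first:
With c≡cos(β/2)=0.240563 and s≡sin(β/2)=0.970633, N=[2·720·5040·1]^{1/2}=2693.993318
k: max(0,(3)−(-2))=5 … min(4+(3),4−(-2))=6
  k=5: (−1)^0·2693.9933/(240)·0.2406^3·0.9706^5 = +0.134633
  k=6: (−1)^1·2693.9933/(720)·0.2406^1·0.9706^7 = -0.730601
d^4_{-2,3}(2.6557) = +0.134633 -0.730601 = -0.595968
|D^4_{-2,3}|² = |d^4_{-2,3}(β)|² = (-0.595968)² = 0.355178 (the z-rotation phases have unit modulus)

P=0.3552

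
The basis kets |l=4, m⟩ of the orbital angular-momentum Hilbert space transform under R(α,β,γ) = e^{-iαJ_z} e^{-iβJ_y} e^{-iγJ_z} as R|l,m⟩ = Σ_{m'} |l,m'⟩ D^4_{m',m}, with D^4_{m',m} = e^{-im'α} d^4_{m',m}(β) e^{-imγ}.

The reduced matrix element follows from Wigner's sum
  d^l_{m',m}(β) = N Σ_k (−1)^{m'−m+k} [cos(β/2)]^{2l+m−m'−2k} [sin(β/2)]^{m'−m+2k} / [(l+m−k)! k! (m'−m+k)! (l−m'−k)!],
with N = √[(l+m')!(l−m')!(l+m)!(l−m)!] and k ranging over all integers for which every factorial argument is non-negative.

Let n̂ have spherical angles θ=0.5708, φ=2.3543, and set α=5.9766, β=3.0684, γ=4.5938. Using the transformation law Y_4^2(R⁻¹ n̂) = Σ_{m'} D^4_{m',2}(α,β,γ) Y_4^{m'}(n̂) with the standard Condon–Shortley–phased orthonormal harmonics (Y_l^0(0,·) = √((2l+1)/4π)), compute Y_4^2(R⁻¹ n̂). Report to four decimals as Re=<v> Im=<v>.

Re=-0.0857 Im=-0.3321

Need the full column D^4_{m',2} for m'=−4..4 at α=5.9766, β=3.0684, γ=4.5938.
cos(β/2)=0.036588, sin(β/2)=0.999330
d^4_{-4,2}: single k=6 term ⇒ +0.007055;  D = -0.003876+0.005895i
d^4_{-3,2}: k∈[5..6] ⇒ +0.000548 -0.136260 = -0.135712;  D = +0.105306-0.085607i
d^4_{-2,2}: k∈[4..6] ⇒ +0.000027 -0.016000 +0.994656 = +0.978683;  D = -0.910316+0.359368i
d^4_{-1,2}: k∈[3..5] ⇒ +0.000001 -0.001036 +0.154504 = +0.153470;  D = -0.153100+0.010643i
d^4_{0,2}: k∈[2..4] ⇒ +0.000000 -0.000045 +0.012649 = +0.012604;  D = -0.012251-0.002961i
d^4_{1,2}: k∈[1..3] ⇒ +0.000000 -0.000001 +0.000690 = +0.000689;  D = -0.000590-0.000356i
d^4_{2,2}: k∈[0..2] ⇒ +0.000000 -0.000000 +0.000027 = +0.000027;  D = -0.000018-0.000020i
d^4_{3,2}: k∈[0..1] ⇒ -0.000000 +0.000001 = +0.000001;  D = -0.000000-0.000001i
d^4_{4,2}: single k=0 term ⇒ +0.000000;  D = -0.000000-0.000000i
Y_4^{m'}(θ=0.5708,φ=2.3543) and Σ D·Y over m':
  (-0.0039+0.0059i)·(-0.0377-0.0003i)  (+0.1053-0.0856i)·(+0.1181-0.1168i)  (-0.9103+0.3594i)·(-0.0015+0.3864i)  (-0.1531+0.0106i)·(-0.2970-0.2981i)  (-0.0123-0.0030i)·(-0.0735+0.0000i)  (-0.0006-0.0004i)·(+0.2970-0.2981i)  (-0.0000-0.0000i)·(-0.0015-0.3864i)  (-0.0000-0.0000i)·(-0.1181-0.1168i)  (-0.0000-0.0000i)·(-0.0377+0.0003i)
Y_4^2(R⁻¹ n̂) = -0.085675-0.332109i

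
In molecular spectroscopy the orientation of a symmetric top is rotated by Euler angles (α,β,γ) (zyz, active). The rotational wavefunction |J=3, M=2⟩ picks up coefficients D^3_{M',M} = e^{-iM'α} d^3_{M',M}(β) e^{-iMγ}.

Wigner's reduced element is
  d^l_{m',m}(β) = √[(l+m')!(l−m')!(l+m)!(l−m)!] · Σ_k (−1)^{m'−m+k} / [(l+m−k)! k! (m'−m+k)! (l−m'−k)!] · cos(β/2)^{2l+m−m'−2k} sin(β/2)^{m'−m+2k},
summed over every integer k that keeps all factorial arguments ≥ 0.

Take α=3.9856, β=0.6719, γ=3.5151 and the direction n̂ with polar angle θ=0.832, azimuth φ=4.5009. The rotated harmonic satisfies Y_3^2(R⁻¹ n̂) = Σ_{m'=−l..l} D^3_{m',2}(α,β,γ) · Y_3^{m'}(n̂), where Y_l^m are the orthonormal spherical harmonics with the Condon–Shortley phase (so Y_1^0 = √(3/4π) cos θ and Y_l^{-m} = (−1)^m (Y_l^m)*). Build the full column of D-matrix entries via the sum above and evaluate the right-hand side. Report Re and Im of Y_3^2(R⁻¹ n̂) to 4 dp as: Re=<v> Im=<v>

Need the full column D^3_{m',2} for m'=−3..3 at α=3.9856, β=0.6719, γ=3.5151.
cos(β/2)=0.944098, sin(β/2)=0.329666
d^3_{-3,2}: single k=5 term ⇒ +0.009005;  D = +0.001914-0.008799i
d^3_{-2,2}: k∈[4..5] ⇒ +0.052638 -0.001284 = +0.051355;  D = +0.030247+0.041502i
d^3_{-1,2}: k∈[3..4] ⇒ +0.190679 -0.011625 = +0.179055;  D = -0.178213-0.017340i
d^3_{0,2}: k∈[2..3] ⇒ +0.472908 -0.057662 = +0.415246;  D = +0.304675-0.282140i
d^3_{1,2}: k∈[1..2] ⇒ +0.781914 -0.190679 = +0.591234;  D = +0.011957+0.591113i
d^3_{2,2}: k∈[0..1] ⇒ +0.708111 -0.431704 = +0.276407;  D = -0.210234-0.179450i
d^3_{3,2}: single k=0 term ⇒ -0.605668;  D = -0.599956+0.082984i
Y_3^{m'}(θ=0.832,φ=4.5009) and Σ D·Y over m':
  (+0.0019-0.0088i)·(+0.0999-0.1358i)  (+0.0302+0.0415i)·(-0.3430-0.1544i)  (-0.1782-0.0173i)·(-0.0636+0.2960i)  (+0.3047-0.2821i)·(-0.1841+0.0000i)  (+0.0120+0.5911i)·(+0.0636+0.2960i)  (-0.2102-0.1794i)·(-0.3430+0.1544i)  (-0.6000+0.0830i)·(-0.0999-0.1358i)
Y_3^2(R⁻¹ n̂) = -0.047813+0.123611i

Re=-0.0478 Im=0.1236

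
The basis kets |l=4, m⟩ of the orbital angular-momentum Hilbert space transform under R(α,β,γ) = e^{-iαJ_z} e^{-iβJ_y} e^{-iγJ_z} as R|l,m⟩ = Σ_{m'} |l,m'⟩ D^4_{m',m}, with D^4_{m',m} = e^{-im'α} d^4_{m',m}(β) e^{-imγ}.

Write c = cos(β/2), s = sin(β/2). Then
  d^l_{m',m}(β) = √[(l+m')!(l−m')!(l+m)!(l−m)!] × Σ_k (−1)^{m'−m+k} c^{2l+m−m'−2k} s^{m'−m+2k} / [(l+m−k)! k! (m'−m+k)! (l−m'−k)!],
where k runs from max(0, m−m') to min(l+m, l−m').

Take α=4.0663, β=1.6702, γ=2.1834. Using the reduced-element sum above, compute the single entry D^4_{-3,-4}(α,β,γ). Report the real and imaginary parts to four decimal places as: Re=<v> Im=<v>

Re=0.0630 Im=-0.1121

First d^4_{-3,-4}(β=1.6702), then the phase factors e^{-i(-3)α} and e^{-i(-4)γ}:
With c≡cos(β/2)=0.671104 and s≡sin(β/2)=0.741364, N=[1·5040·1·40320]^{1/2}=14255.272709
k∈{0} keeps every argument non-negative
  k=0: (−1)^1·14255.2727/(5040)·0.6711^7·0.7414^1 = -0.128559
d^4_{-3,-4}(1.6702) = -0.128559
D = (+0.933239-0.359256i)·(-0.128559)·(-0.770496+0.637445i) = +0.063000-0.112064i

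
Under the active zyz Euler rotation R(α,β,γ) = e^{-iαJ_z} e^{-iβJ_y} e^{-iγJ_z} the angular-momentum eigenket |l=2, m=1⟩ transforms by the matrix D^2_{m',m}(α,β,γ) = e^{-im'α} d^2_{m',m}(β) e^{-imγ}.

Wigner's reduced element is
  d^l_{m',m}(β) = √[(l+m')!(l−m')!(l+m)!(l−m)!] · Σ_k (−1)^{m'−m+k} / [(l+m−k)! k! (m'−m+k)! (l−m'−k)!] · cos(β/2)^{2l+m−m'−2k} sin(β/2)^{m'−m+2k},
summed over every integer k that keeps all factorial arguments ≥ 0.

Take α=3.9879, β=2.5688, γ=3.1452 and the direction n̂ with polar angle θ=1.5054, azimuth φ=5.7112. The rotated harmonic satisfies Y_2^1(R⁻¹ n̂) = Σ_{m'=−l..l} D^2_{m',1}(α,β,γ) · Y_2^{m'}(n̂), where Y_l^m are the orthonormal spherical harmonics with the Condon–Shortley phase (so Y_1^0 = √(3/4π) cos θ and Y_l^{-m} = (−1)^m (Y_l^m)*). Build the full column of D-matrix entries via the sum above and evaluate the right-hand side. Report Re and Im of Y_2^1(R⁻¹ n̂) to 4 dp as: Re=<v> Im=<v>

Need the full column D^2_{m',1} for m'=−2..2 at α=3.9879, β=2.5688, γ=3.1452.
cos(β/2)=0.282497, sin(β/2)=0.959268
d^2_{-2,1}: single k=3 term ⇒ +0.498728;  D = +0.058818-0.495248i
d^2_{-1,1}: k∈[2..3] ⇒ +0.220308 -0.846759 = -0.626452;  D = -0.416872-0.467610i
d^2_{0,1}: k∈[1..2] ⇒ +0.052973 -0.610815 = -0.557842;  D = +0.557838-0.002012i
d^2_{1,1}: k∈[0..1] ⇒ +0.006369 -0.220308 = -0.213939;  D = -0.141210+0.160716i
d^2_{2,1}: single k=0 term ⇒ -0.043253;  D = -0.005411-0.042913i
Y_2^{m'}(θ=1.5054,φ=5.7112) and Σ D·Y over m':
  (+0.0588-0.4952i)·(+0.1592+0.3501i)  (-0.4169-0.4676i)·(+0.0424+0.0273i)  (+0.5578-0.0020i)·(-0.3114+0.0000i)  (-0.1412+0.1607i)·(-0.0424+0.0273i)  (-0.0054-0.0429i)·(+0.1592-0.3501i)
Y_2^1(R⁻¹ n̂) = -0.010117-0.104410i

Re=-0.0101 Im=-0.1044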